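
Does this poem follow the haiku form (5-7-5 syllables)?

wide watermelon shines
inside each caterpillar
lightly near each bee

No

Line 1: wide(1) + watermelon(4) + shines(1) = 6 (expected 5)
Line 2: inside(2) + each(1) + caterpillar(4) = 7 ✓
Line 3: lightly(2) + near(1) + each(1) + bee(1) = 5 ✓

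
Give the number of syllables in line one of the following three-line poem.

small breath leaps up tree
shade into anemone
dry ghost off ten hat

Line one: small(1) + breath(1) + leaps(1) + up(1) + tree(1) = 5

5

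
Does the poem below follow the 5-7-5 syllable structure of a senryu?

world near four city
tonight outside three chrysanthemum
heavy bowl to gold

No

Line 1: "world near four city": 1+1+1+2 = 5 ✓
Line 2: "tonight outside three chrysanthemum": 2+2+1+4 = 9 (expected 7)
Line 3: "heavy bowl to gold": 2+1+1+1 = 5 ✓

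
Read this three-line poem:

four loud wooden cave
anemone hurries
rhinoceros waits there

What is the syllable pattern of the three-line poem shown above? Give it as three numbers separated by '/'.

Line 1: four (1), loud (1), wooden (2), cave (1) → 5
Line 2: anemone (4), hurries (2) → 6
Line 3: rhinoceros (4), waits (1), there (1) → 6

5/6/6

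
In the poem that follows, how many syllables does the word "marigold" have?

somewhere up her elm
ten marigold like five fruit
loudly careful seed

"marigold" has 3 syllables.

3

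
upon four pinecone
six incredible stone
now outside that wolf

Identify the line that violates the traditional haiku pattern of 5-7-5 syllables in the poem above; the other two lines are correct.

Line 1: upon(2) + four(1) + pinecone(2) = 5 ✓
Line 2: six(1) + incredible(4) + stone(1) = 6 (expected 7)
Line 3: now(1) + outside(2) + that(1) + wolf(1) = 5 ✓

Line 2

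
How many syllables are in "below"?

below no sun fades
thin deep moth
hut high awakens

2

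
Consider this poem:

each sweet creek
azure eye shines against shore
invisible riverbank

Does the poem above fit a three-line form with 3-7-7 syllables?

Line 1: "each sweet creek": 1+1+1 = 3 ✓
Line 2: "azure eye shines against shore": 2+1+1+2+1 = 7 ✓
Line 3: "invisible riverbank": 4+3 = 7 ✓

Yes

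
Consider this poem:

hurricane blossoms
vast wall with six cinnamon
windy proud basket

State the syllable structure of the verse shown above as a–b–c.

Line 1: "hurricane blossoms": 3+2 = 5
Line 2: "vast wall with six cinnamon": 1+1+1+1+3 = 7
Line 3: "windy proud basket": 2+1+2 = 5

5–7–5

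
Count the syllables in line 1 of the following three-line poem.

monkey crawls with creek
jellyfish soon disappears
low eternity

5

Line 1: monkey(2) + crawls(1) + with(1) + creek(1) = 5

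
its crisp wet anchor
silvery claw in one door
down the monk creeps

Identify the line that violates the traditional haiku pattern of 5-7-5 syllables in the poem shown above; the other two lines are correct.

The third line

Line 1: "its crisp wet anchor": 1+1+1+2 = 5 ✓
Line 2: "silvery claw in one door": 3+1+1+1+1 = 7 ✓
Line 3: "down the monk creeps": 1+1+1+1 = 4 (expected 5)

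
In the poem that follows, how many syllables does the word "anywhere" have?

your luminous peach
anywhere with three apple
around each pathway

3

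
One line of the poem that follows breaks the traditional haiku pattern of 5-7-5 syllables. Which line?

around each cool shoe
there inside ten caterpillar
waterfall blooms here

The second line

Line 1: around(2) + each(1) + cool(1) + shoe(1) = 5 ✓
Line 2: there(1) + inside(2) + ten(1) + caterpillar(4) = 8 (expected 7)
Line 3: waterfall(3) + blooms(1) + here(1) = 5 ✓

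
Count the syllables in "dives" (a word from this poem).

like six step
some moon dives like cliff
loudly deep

1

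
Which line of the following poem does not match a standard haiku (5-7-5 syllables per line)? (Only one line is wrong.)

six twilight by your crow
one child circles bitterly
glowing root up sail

Line 1: six (1), twilight (2), by (1), your (1), crow (1) → 6 (expected 5)
Line 2: one (1), child (1), circles (2), bitterly (3) → 7 ✓
Line 3: glowing (2), root (1), up (1), sail (1) → 5 ✓

The first line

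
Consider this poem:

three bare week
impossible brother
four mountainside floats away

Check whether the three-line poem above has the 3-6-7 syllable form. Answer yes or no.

Line 1: three (1), bare (1), week (1) → 3 ✓
Line 2: impossible (4), brother (2) → 6 ✓
Line 3: four (1), mountainside (3), floats (1), away (2) → 7 ✓

Yes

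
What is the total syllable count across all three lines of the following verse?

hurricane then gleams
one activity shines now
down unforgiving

Line 1: hurricane (3), then (1), gleams (1) → 5
Line 2: one (1), activity (4), shines (1), now (1) → 7
Line 3: down (1), unforgiving (4) → 5
Total: 5 + 7 + 5 = 17

17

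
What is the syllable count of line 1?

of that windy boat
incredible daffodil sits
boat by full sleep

Line 1: of(1) + that(1) + windy(2) + boat(1) = 5

5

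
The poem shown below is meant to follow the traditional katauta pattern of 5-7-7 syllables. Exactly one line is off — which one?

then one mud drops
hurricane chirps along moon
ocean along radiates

Line 1: then(1) + one(1) + mud(1) + drops(1) = 4 (expected 5)
Line 2: hurricane(3) + chirps(1) + along(2) + moon(1) = 7 ✓
Line 3: ocean(2) + along(2) + radiates(3) = 7 ✓

Line 1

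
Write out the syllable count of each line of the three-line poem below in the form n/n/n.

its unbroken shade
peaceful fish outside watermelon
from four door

5/9/3

Line 1: its(1) + unbroken(3) + shade(1) = 5
Line 2: peaceful(2) + fish(1) + outside(2) + watermelon(4) = 9
Line 3: from(1) + four(1) + door(1) = 3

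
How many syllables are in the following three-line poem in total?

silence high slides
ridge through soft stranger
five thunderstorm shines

Line 1: "silence high slides": 2+1+1 = 4
Line 2: "ridge through soft stranger": 1+1+1+2 = 5
Line 3: "five thunderstorm shines": 1+3+1 = 5
Total: 4 + 5 + 5 = 14

14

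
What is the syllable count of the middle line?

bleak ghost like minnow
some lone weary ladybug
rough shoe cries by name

The middle line: some (1), lone (1), weary (2), ladybug (3) → 7

7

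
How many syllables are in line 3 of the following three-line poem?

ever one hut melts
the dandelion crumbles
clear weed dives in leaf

5

Line 3: "clear weed dives in leaf": 1+1+1+1+1 = 5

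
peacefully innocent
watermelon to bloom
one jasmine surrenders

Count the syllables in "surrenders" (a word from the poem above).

3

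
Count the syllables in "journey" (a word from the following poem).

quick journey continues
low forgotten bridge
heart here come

2

"journey" has 2 syllables.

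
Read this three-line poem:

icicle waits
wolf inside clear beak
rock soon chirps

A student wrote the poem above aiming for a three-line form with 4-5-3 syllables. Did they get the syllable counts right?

Yes

Line 1: "icicle waits": 3+1 = 4 ✓
Line 2: "wolf inside clear beak": 1+2+1+1 = 5 ✓
Line 3: "rock soon chirps": 1+1+1 = 3 ✓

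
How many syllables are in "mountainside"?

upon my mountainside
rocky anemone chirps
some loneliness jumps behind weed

"mountainside" has 3 syllables.

3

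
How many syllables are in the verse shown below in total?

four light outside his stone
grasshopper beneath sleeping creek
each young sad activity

21

Line 1: "four light outside his stone": 1+1+2+1+1 = 6
Line 2: "grasshopper beneath sleeping creek": 3+2+2+1 = 8
Line 3: "each young sad activity": 1+1+1+4 = 7
Total: 6 + 8 + 7 = 21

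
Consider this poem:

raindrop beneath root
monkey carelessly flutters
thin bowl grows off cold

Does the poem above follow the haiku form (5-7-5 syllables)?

Yes

Line 1: raindrop(2) + beneath(2) + root(1) = 5 ✓
Line 2: monkey(2) + carelessly(3) + flutters(2) = 7 ✓
Line 3: thin(1) + bowl(1) + grows(1) + off(1) + cold(1) = 5 ✓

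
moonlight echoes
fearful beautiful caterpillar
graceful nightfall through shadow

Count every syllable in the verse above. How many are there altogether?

Line 1: "moonlight echoes": 2+2 = 4
Line 2: "fearful beautiful caterpillar": 2+3+4 = 9
Line 3: "graceful nightfall through shadow": 2+2+1+2 = 7
Total: 4 + 9 + 7 = 20

20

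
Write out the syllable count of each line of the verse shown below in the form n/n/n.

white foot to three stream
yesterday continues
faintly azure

5/6/4

Line 1: "white foot to three stream": 1+1+1+1+1 = 5
Line 2: "yesterday continues": 3+3 = 6
Line 3: "faintly azure": 2+2 = 4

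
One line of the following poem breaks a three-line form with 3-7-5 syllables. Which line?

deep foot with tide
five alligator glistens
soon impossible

Line 1: "deep foot with tide": 1+1+1+1 = 4 (expected 3)
Line 2: "five alligator glistens": 1+4+2 = 7 ✓
Line 3: "soon impossible": 1+4 = 5 ✓

Line 1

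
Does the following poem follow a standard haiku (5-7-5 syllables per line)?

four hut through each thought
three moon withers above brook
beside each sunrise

Line 1: "four hut through each thought": 1+1+1+1+1 = 5 ✓
Line 2: "three moon withers above brook": 1+1+2+2+1 = 7 ✓
Line 3: "beside each sunrise": 2+1+2 = 5 ✓

Yes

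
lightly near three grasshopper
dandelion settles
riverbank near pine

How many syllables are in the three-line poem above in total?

18

Line 1: "lightly near three grasshopper": 2+1+1+3 = 7
Line 2: "dandelion settles": 4+2 = 6
Line 3: "riverbank near pine": 3+1+1 = 5
Total: 7 + 6 + 5 = 18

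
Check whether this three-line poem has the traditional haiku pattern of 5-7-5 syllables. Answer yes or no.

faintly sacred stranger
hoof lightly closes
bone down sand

Line 1: faintly (2), sacred (2), stranger (2) → 6 (expected 5)
Line 2: hoof (1), lightly (2), closes (2) → 5 (expected 7)
Line 3: bone (1), down (1), sand (1) → 3 (expected 5)

No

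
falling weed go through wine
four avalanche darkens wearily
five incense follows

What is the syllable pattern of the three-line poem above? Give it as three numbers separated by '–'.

Line 1: falling (2), weed (1), go (1), through (1), wine (1) → 6
Line 2: four (1), avalanche (3), darkens (2), wearily (3) → 9
Line 3: five (1), incense (2), follows (2) → 5

6–9–5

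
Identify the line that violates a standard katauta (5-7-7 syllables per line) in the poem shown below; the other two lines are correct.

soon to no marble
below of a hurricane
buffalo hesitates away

The third line

Line 1: soon (1), to (1), no (1), marble (2) → 5 ✓
Line 2: below (2), of (1), a (1), hurricane (3) → 7 ✓
Line 3: buffalo (3), hesitates (3), away (2) → 8 (expected 7)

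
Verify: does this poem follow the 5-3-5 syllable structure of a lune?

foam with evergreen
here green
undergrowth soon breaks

No

Line 1: foam(1) + with(1) + evergreen(3) = 5 ✓
Line 2: here(1) + green(1) = 2 (expected 3)
Line 3: undergrowth(3) + soon(1) + breaks(1) = 5 ✓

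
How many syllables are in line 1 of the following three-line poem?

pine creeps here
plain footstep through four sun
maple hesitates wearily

3

Line 1: pine(1) + creeps(1) + here(1) = 3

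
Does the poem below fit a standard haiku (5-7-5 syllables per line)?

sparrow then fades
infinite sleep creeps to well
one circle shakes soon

No

Line 1: sparrow (2), then (1), fades (1) → 4 (expected 5)
Line 2: infinite (3), sleep (1), creeps (1), to (1), well (1) → 7 ✓
Line 3: one (1), circle (2), shakes (1), soon (1) → 5 ✓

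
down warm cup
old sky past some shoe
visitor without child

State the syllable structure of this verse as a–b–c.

Line 1: down(1) + warm(1) + cup(1) = 3
Line 2: old(1) + sky(1) + past(1) + some(1) + shoe(1) = 5
Line 3: visitor(3) + without(2) + child(1) = 6

3–5–6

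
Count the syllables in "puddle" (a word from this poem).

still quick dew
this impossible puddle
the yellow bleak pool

2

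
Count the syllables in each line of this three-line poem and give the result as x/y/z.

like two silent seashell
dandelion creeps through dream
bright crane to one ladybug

6/7/7

Line 1: like(1) + two(1) + silent(2) + seashell(2) = 6
Line 2: dandelion(4) + creeps(1) + through(1) + dream(1) = 7
Line 3: bright(1) + crane(1) + to(1) + one(1) + ladybug(3) = 7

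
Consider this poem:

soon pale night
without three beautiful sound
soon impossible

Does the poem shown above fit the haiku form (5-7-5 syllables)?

No

Line 1: soon(1) + pale(1) + night(1) = 3 (expected 5)
Line 2: without(2) + three(1) + beautiful(3) + sound(1) = 7 ✓
Line 3: soon(1) + impossible(4) = 5 ✓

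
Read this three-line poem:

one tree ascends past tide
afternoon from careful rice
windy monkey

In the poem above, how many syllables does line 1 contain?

6

Line 1: one (1), tree (1), ascends (2), past (1), tide (1) → 6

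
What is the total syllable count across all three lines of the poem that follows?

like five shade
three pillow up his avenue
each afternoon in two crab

18

Line 1: like(1) + five(1) + shade(1) = 3
Line 2: three(1) + pillow(2) + up(1) + his(1) + avenue(3) = 8
Line 3: each(1) + afternoon(3) + in(1) + two(1) + crab(1) = 7
Total: 3 + 8 + 7 = 18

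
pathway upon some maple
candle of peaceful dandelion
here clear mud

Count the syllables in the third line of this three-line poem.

3

The third line: here (1), clear (1), mud (1) → 3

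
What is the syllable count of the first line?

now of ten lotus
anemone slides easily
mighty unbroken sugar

5

The first line: now(1) + of(1) + ten(1) + lotus(2) = 5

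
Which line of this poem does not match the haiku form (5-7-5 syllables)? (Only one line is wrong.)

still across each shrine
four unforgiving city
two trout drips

Line 1: "still across each shrine": 1+2+1+1 = 5 ✓
Line 2: "four unforgiving city": 1+4+2 = 7 ✓
Line 3: "two trout drips": 1+1+1 = 3 (expected 5)

Line 3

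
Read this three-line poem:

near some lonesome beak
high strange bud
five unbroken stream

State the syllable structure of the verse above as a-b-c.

5-3-5

Line 1: near (1), some (1), lonesome (2), beak (1) → 5
Line 2: high (1), strange (1), bud (1) → 3
Line 3: five (1), unbroken (3), stream (1) → 5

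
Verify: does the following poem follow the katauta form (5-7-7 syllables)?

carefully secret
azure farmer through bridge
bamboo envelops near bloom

Line 1: carefully(3) + secret(2) = 5 ✓
Line 2: azure(2) + farmer(2) + through(1) + bridge(1) = 6 (expected 7)
Line 3: bamboo(2) + envelops(3) + near(1) + bloom(1) = 7 ✓

No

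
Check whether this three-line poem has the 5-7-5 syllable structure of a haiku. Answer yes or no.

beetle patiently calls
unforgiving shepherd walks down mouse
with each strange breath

Line 1: "beetle patiently calls": 2+3+1 = 6 (expected 5)
Line 2: "unforgiving shepherd walks down mouse": 4+2+1+1+1 = 9 (expected 7)
Line 3: "with each strange breath": 1+1+1+1 = 4 (expected 5)

No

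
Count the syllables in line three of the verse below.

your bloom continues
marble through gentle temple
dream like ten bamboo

Line three: dream (1), like (1), ten (1), bamboo (2) → 5

5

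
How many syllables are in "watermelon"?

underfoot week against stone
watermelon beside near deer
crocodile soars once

4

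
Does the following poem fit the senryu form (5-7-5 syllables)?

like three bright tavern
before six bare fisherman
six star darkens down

Yes

Line 1: "like three bright tavern": 1+1+1+2 = 5 ✓
Line 2: "before six bare fisherman": 2+1+1+3 = 7 ✓
Line 3: "six star darkens down": 1+1+2+1 = 5 ✓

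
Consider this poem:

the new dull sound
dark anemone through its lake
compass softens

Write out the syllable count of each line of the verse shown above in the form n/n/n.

Line 1: "the new dull sound": 1+1+1+1 = 4
Line 2: "dark anemone through its lake": 1+4+1+1+1 = 8
Line 3: "compass softens": 2+2 = 4

4/8/4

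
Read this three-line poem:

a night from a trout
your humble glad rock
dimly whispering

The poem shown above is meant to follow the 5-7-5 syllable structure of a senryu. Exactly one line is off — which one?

Line 2

Line 1: a(1) + night(1) + from(1) + a(1) + trout(1) = 5 ✓
Line 2: your(1) + humble(2) + glad(1) + rock(1) = 5 (expected 7)
Line 3: dimly(2) + whispering(3) = 5 ✓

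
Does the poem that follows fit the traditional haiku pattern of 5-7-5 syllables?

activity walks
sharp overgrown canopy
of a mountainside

Yes

Line 1: "activity walks": 4+1 = 5 ✓
Line 2: "sharp overgrown canopy": 1+3+3 = 7 ✓
Line 3: "of a mountainside": 1+1+3 = 5 ✓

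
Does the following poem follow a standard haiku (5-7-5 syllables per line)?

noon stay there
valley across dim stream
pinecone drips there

Line 1: noon (1), stay (1), there (1) → 3 (expected 5)
Line 2: valley (2), across (2), dim (1), stream (1) → 6 (expected 7)
Line 3: pinecone (2), drips (1), there (1) → 4 (expected 5)

No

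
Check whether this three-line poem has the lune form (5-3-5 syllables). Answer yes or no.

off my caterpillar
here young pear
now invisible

No

Line 1: "off my caterpillar": 1+1+4 = 6 (expected 5)
Line 2: "here young pear": 1+1+1 = 3 ✓
Line 3: "now invisible": 1+4 = 5 ✓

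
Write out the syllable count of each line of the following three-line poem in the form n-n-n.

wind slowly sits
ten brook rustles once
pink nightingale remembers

4-5-7

Line 1: wind (1), slowly (2), sits (1) → 4
Line 2: ten (1), brook (1), rustles (2), once (1) → 5
Line 3: pink (1), nightingale (3), remembers (3) → 7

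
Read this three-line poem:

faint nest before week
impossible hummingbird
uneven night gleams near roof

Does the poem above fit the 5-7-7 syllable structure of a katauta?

Line 1: "faint nest before week": 1+1+2+1 = 5 ✓
Line 2: "impossible hummingbird": 4+3 = 7 ✓
Line 3: "uneven night gleams near roof": 3+1+1+1+1 = 7 ✓

Yes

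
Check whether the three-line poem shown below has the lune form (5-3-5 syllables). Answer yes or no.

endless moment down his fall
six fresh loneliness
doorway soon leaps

Line 1: endless(2) + moment(2) + down(1) + his(1) + fall(1) = 7 (expected 5)
Line 2: six(1) + fresh(1) + loneliness(3) = 5 (expected 3)
Line 3: doorway(2) + soon(1) + leaps(1) = 4 (expected 5)

No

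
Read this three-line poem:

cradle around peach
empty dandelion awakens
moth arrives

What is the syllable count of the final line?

3

The final line: "moth arrives": 1+2 = 3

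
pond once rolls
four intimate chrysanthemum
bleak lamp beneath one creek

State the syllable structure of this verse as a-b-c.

3-8-6

Line 1: pond(1) + once(1) + rolls(1) = 3
Line 2: four(1) + intimate(3) + chrysanthemum(4) = 8
Line 3: bleak(1) + lamp(1) + beneath(2) + one(1) + creek(1) = 6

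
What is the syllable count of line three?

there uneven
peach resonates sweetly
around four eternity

Line three: around(2) + four(1) + eternity(4) = 7

7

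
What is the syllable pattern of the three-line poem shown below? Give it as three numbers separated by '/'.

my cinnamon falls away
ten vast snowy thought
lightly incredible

Line 1: my(1) + cinnamon(3) + falls(1) + away(2) = 7
Line 2: ten(1) + vast(1) + snowy(2) + thought(1) = 5
Line 3: lightly(2) + incredible(4) = 6

7/5/6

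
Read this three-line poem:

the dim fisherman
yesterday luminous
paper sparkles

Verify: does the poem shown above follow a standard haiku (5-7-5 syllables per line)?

Line 1: the(1) + dim(1) + fisherman(3) = 5 ✓
Line 2: yesterday(3) + luminous(3) = 6 (expected 7)
Line 3: paper(2) + sparkles(2) = 4 (expected 5)

No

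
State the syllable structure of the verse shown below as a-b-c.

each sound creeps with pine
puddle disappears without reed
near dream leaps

5-8-3

Line 1: "each sound creeps with pine": 1+1+1+1+1 = 5
Line 2: "puddle disappears without reed": 2+3+2+1 = 8
Line 3: "near dream leaps": 1+1+1 = 3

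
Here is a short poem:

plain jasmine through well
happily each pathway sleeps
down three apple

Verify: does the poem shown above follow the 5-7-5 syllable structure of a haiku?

No

Line 1: plain (1), jasmine (2), through (1), well (1) → 5 ✓
Line 2: happily (3), each (1), pathway (2), sleeps (1) → 7 ✓
Line 3: down (1), three (1), apple (2) → 4 (expected 5)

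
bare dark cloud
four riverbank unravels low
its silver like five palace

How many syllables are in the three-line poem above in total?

Line 1: "bare dark cloud": 1+1+1 = 3
Line 2: "four riverbank unravels low": 1+3+3+1 = 8
Line 3: "its silver like five palace": 1+2+1+1+2 = 7
Total: 3 + 8 + 7 = 18

18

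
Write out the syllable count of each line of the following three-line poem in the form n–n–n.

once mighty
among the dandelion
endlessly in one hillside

3–7–7

Line 1: once(1) + mighty(2) = 3
Line 2: among(2) + the(1) + dandelion(4) = 7
Line 3: endlessly(3) + in(1) + one(1) + hillside(2) = 7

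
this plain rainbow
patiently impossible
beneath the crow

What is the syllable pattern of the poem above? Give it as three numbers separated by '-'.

4-7-4

Line 1: this (1), plain (1), rainbow (2) → 4
Line 2: patiently (3), impossible (4) → 7
Line 3: beneath (2), the (1), crow (1) → 4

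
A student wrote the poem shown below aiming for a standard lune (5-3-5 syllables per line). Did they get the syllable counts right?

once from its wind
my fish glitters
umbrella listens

Line 1: once (1), from (1), its (1), wind (1) → 4 (expected 5)
Line 2: my (1), fish (1), glitters (2) → 4 (expected 3)
Line 3: umbrella (3), listens (2) → 5 ✓

No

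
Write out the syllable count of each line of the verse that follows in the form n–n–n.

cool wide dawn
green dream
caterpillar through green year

3–2–7

Line 1: cool(1) + wide(1) + dawn(1) = 3
Line 2: green(1) + dream(1) = 2
Line 3: caterpillar(4) + through(1) + green(1) + year(1) = 7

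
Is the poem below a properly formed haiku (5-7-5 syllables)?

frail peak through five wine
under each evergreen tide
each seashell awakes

Line 1: frail(1) + peak(1) + through(1) + five(1) + wine(1) = 5 ✓
Line 2: under(2) + each(1) + evergreen(3) + tide(1) = 7 ✓
Line 3: each(1) + seashell(2) + awakes(2) = 5 ✓

Yes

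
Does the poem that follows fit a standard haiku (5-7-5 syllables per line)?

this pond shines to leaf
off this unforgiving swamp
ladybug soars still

Line 1: this (1), pond (1), shines (1), to (1), leaf (1) → 5 ✓
Line 2: off (1), this (1), unforgiving (4), swamp (1) → 7 ✓
Line 3: ladybug (3), soars (1), still (1) → 5 ✓

Yes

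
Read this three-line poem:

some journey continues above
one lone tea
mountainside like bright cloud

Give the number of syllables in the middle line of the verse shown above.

The middle line: "one lone tea": 1+1+1 = 3

3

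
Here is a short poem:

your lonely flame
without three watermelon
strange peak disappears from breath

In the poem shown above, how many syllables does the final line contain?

7

The final line: strange (1), peak (1), disappears (3), from (1), breath (1) → 7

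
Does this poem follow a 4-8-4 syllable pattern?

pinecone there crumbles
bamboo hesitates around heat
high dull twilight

Line 1: pinecone (2), there (1), crumbles (2) → 5 (expected 4)
Line 2: bamboo (2), hesitates (3), around (2), heat (1) → 8 ✓
Line 3: high (1), dull (1), twilight (2) → 4 ✓

No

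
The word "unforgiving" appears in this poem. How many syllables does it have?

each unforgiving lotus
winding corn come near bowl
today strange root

4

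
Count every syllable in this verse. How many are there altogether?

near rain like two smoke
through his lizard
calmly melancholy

Line 1: near(1) + rain(1) + like(1) + two(1) + smoke(1) = 5
Line 2: through(1) + his(1) + lizard(2) = 4
Line 3: calmly(2) + melancholy(4) = 6
Total: 5 + 4 + 6 = 15

15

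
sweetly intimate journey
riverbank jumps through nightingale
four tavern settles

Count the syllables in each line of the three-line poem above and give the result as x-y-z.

Line 1: "sweetly intimate journey": 2+3+2 = 7
Line 2: "riverbank jumps through nightingale": 3+1+1+3 = 8
Line 3: "four tavern settles": 1+2+2 = 5

7-8-5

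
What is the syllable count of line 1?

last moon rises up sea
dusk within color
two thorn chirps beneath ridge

Line 1: last (1), moon (1), rises (2), up (1), sea (1) → 6

6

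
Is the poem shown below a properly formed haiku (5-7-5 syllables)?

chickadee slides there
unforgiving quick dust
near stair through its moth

No

Line 1: chickadee(3) + slides(1) + there(1) = 5 ✓
Line 2: unforgiving(4) + quick(1) + dust(1) = 6 (expected 7)
Line 3: near(1) + stair(1) + through(1) + its(1) + moth(1) = 5 ✓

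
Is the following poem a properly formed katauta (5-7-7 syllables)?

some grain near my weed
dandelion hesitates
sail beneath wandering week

Yes

Line 1: "some grain near my weed": 1+1+1+1+1 = 5 ✓
Line 2: "dandelion hesitates": 4+3 = 7 ✓
Line 3: "sail beneath wandering week": 1+2+3+1 = 7 ✓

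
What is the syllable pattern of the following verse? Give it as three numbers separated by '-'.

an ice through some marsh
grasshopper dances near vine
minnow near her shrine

Line 1: "an ice through some marsh": 1+1+1+1+1 = 5
Line 2: "grasshopper dances near vine": 3+2+1+1 = 7
Line 3: "minnow near her shrine": 2+1+1+1 = 5

5-7-5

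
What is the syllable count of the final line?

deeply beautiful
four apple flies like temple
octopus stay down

5

The final line: "octopus stay down": 3+1+1 = 5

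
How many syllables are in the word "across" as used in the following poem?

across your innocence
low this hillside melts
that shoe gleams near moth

2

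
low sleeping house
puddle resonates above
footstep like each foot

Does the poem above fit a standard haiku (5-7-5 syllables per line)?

No

Line 1: low(1) + sleeping(2) + house(1) = 4 (expected 5)
Line 2: puddle(2) + resonates(3) + above(2) = 7 ✓
Line 3: footstep(2) + like(1) + each(1) + foot(1) = 5 ✓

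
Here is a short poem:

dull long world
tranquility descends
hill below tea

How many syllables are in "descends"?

2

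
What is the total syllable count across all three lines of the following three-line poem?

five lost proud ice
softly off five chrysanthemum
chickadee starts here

Line 1: "five lost proud ice": 1+1+1+1 = 4
Line 2: "softly off five chrysanthemum": 2+1+1+4 = 8
Line 3: "chickadee starts here": 3+1+1 = 5
Total: 4 + 8 + 5 = 17

17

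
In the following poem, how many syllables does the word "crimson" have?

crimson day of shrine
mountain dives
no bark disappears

2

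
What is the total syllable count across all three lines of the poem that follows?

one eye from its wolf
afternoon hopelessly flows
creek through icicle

Line 1: one(1) + eye(1) + from(1) + its(1) + wolf(1) = 5
Line 2: afternoon(3) + hopelessly(3) + flows(1) = 7
Line 3: creek(1) + through(1) + icicle(3) = 5
Total: 5 + 7 + 5 = 17

17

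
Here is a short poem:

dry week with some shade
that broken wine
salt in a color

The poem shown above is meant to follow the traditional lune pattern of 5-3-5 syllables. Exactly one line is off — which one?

The second line

Line 1: dry(1) + week(1) + with(1) + some(1) + shade(1) = 5 ✓
Line 2: that(1) + broken(2) + wine(1) = 4 (expected 3)
Line 3: salt(1) + in(1) + a(1) + color(2) = 5 ✓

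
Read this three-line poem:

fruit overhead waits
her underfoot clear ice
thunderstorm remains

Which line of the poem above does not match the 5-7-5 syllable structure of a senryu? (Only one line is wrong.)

Line 1: "fruit overhead waits": 1+3+1 = 5 ✓
Line 2: "her underfoot clear ice": 1+3+1+1 = 6 (expected 7)
Line 3: "thunderstorm remains": 3+2 = 5 ✓

The second line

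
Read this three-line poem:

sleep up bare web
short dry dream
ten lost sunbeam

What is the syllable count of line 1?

4

Line 1: sleep(1) + up(1) + bare(1) + web(1) = 4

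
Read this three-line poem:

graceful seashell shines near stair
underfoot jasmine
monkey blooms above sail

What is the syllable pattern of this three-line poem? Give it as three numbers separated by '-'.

7-5-6

Line 1: graceful(2) + seashell(2) + shines(1) + near(1) + stair(1) = 7
Line 2: underfoot(3) + jasmine(2) = 5
Line 3: monkey(2) + blooms(1) + above(2) + sail(1) = 6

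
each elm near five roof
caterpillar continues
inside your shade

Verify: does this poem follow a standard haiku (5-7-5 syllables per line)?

No

Line 1: each (1), elm (1), near (1), five (1), roof (1) → 5 ✓
Line 2: caterpillar (4), continues (3) → 7 ✓
Line 3: inside (2), your (1), shade (1) → 4 (expected 5)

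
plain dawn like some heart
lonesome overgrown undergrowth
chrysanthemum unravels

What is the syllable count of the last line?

The last line: chrysanthemum(4) + unravels(3) = 7

7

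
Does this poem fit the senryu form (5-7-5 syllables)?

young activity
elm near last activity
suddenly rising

Yes

Line 1: "young activity": 1+4 = 5 ✓
Line 2: "elm near last activity": 1+1+1+4 = 7 ✓
Line 3: "suddenly rising": 3+2 = 5 ✓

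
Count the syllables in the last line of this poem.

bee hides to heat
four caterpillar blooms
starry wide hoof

The last line: "starry wide hoof": 2+1+1 = 4

4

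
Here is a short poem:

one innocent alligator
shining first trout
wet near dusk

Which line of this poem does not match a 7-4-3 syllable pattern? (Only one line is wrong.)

Line 1: "one innocent alligator": 1+3+4 = 8 (expected 7)
Line 2: "shining first trout": 2+1+1 = 4 ✓
Line 3: "wet near dusk": 1+1+1 = 3 ✓

The first line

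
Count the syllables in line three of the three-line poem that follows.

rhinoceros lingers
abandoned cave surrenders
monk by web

3

Line three: monk(1) + by(1) + web(1) = 3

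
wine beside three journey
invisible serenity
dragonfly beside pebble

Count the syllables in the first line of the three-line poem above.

6

The first line: wine(1) + beside(2) + three(1) + journey(2) = 6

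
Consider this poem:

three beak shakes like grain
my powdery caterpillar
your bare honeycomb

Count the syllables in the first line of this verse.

The first line: three(1) + beak(1) + shakes(1) + like(1) + grain(1) = 5

5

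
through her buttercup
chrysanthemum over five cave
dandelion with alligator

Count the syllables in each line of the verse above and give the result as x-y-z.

5-8-9

Line 1: through (1), her (1), buttercup (3) → 5
Line 2: chrysanthemum (4), over (2), five (1), cave (1) → 8
Line 3: dandelion (4), with (1), alligator (4) → 9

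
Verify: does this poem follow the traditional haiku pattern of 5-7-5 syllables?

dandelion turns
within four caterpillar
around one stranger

Line 1: dandelion (4), turns (1) → 5 ✓
Line 2: within (2), four (1), caterpillar (4) → 7 ✓
Line 3: around (2), one (1), stranger (2) → 5 ✓

Yes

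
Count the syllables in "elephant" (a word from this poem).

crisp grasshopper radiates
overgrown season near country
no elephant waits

"elephant" has 3 syllables.

3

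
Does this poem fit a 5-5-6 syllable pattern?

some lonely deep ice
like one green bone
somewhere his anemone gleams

Line 1: "some lonely deep ice": 1+2+1+1 = 5 ✓
Line 2: "like one green bone": 1+1+1+1 = 4 (expected 5)
Line 3: "somewhere his anemone gleams": 2+1+4+1 = 8 (expected 6)

No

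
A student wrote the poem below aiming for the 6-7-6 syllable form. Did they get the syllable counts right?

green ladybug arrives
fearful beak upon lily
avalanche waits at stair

Line 1: green (1), ladybug (3), arrives (2) → 6 ✓
Line 2: fearful (2), beak (1), upon (2), lily (2) → 7 ✓
Line 3: avalanche (3), waits (1), at (1), stair (1) → 6 ✓

Yes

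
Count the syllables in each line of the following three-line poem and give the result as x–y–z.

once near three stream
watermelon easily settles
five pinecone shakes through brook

4–9–6

Line 1: "once near three stream": 1+1+1+1 = 4
Line 2: "watermelon easily settles": 4+3+2 = 9
Line 3: "five pinecone shakes through brook": 1+2+1+1+1 = 6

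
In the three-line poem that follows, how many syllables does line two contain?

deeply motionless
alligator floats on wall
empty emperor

7

Line two: alligator(4) + floats(1) + on(1) + wall(1) = 7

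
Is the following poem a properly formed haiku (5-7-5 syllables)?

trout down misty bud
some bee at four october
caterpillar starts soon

No

Line 1: "trout down misty bud": 1+1+2+1 = 5 ✓
Line 2: "some bee at four october": 1+1+1+1+3 = 7 ✓
Line 3: "caterpillar starts soon": 4+1+1 = 6 (expected 5)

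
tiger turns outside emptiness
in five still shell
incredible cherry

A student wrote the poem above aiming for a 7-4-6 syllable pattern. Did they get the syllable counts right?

Line 1: "tiger turns outside emptiness": 2+1+2+3 = 8 (expected 7)
Line 2: "in five still shell": 1+1+1+1 = 4 ✓
Line 3: "incredible cherry": 4+2 = 6 ✓

No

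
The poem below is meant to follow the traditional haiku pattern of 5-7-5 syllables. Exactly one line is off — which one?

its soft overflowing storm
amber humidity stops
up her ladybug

Line 1

Line 1: its (1), soft (1), overflowing (4), storm (1) → 7 (expected 5)
Line 2: amber (2), humidity (4), stops (1) → 7 ✓
Line 3: up (1), her (1), ladybug (3) → 5 ✓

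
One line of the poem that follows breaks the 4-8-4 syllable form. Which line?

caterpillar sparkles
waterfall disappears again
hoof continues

Line 1

Line 1: caterpillar(4) + sparkles(2) = 6 (expected 4)
Line 2: waterfall(3) + disappears(3) + again(2) = 8 ✓
Line 3: hoof(1) + continues(3) = 4 ✓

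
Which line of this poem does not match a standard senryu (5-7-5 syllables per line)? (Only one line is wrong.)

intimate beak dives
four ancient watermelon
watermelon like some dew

Line 1: "intimate beak dives": 3+1+1 = 5 ✓
Line 2: "four ancient watermelon": 1+2+4 = 7 ✓
Line 3: "watermelon like some dew": 4+1+1+1 = 7 (expected 5)

Line 3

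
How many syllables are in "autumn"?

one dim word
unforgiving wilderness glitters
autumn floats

2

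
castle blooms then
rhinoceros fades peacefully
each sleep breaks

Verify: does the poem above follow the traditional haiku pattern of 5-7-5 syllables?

No

Line 1: "castle blooms then": 2+1+1 = 4 (expected 5)
Line 2: "rhinoceros fades peacefully": 4+1+3 = 8 (expected 7)
Line 3: "each sleep breaks": 1+1+1 = 3 (expected 5)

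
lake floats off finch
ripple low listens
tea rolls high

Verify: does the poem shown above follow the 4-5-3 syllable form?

Line 1: lake(1) + floats(1) + off(1) + finch(1) = 4 ✓
Line 2: ripple(2) + low(1) + listens(2) = 5 ✓
Line 3: tea(1) + rolls(1) + high(1) = 3 ✓

Yes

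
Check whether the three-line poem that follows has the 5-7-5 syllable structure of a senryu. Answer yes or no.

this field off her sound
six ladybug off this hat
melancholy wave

Line 1: "this field off her sound": 1+1+1+1+1 = 5 ✓
Line 2: "six ladybug off this hat": 1+3+1+1+1 = 7 ✓
Line 3: "melancholy wave": 4+1 = 5 ✓

Yes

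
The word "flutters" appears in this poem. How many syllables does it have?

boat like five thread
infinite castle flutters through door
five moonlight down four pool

2

"flutters" has 2 syllables.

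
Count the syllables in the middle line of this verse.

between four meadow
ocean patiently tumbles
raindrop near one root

The middle line: ocean(2) + patiently(3) + tumbles(2) = 7

7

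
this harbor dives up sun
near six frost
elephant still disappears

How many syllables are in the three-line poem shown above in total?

Line 1: this(1) + harbor(2) + dives(1) + up(1) + sun(1) = 6
Line 2: near(1) + six(1) + frost(1) = 3
Line 3: elephant(3) + still(1) + disappears(3) = 7
Total: 6 + 3 + 7 = 16

16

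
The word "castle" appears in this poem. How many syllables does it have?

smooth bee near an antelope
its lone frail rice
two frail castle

2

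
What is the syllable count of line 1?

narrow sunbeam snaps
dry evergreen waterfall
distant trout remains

5

Line 1: "narrow sunbeam snaps": 2+2+1 = 5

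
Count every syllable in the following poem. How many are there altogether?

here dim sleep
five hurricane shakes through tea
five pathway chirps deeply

16

Line 1: here (1), dim (1), sleep (1) → 3
Line 2: five (1), hurricane (3), shakes (1), through (1), tea (1) → 7
Line 3: five (1), pathway (2), chirps (1), deeply (2) → 6
Total: 3 + 7 + 6 = 16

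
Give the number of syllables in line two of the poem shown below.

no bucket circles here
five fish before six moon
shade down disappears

Line two: "five fish before six moon": 1+1+2+1+1 = 6

6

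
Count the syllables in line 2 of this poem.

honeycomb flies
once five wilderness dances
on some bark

Line 2: once (1), five (1), wilderness (3), dances (2) → 7

7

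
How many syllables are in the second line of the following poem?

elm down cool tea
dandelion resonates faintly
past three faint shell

The second line: "dandelion resonates faintly": 4+3+2 = 9

9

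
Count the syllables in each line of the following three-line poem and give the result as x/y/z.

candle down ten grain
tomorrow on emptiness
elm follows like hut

Line 1: candle(2) + down(1) + ten(1) + grain(1) = 5
Line 2: tomorrow(3) + on(1) + emptiness(3) = 7
Line 3: elm(1) + follows(2) + like(1) + hut(1) = 5

5/7/5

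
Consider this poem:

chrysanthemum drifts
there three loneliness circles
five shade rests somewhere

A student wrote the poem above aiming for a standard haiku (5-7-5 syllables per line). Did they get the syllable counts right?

Line 1: "chrysanthemum drifts": 4+1 = 5 ✓
Line 2: "there three loneliness circles": 1+1+3+2 = 7 ✓
Line 3: "five shade rests somewhere": 1+1+1+2 = 5 ✓

Yes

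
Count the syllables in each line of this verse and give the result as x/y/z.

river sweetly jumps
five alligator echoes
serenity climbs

Line 1: "river sweetly jumps": 2+2+1 = 5
Line 2: "five alligator echoes": 1+4+2 = 7
Line 3: "serenity climbs": 4+1 = 5

5/7/5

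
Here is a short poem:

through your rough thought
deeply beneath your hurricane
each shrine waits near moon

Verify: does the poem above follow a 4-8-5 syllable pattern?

Yes

Line 1: "through your rough thought": 1+1+1+1 = 4 ✓
Line 2: "deeply beneath your hurricane": 2+2+1+3 = 8 ✓
Line 3: "each shrine waits near moon": 1+1+1+1+1 = 5 ✓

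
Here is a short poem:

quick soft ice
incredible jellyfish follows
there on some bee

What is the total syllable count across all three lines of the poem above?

16

Line 1: quick (1), soft (1), ice (1) → 3
Line 2: incredible (4), jellyfish (3), follows (2) → 9
Line 3: there (1), on (1), some (1), bee (1) → 4
Total: 3 + 9 + 4 = 16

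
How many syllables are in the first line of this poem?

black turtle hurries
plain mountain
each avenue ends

5

The first line: black (1), turtle (2), hurries (2) → 5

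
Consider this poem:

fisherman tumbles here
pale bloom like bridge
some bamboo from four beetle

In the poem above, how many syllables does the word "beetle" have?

2

"beetle" has 2 syllables.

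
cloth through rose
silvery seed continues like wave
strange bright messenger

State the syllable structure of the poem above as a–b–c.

3–9–5

Line 1: cloth(1) + through(1) + rose(1) = 3
Line 2: silvery(3) + seed(1) + continues(3) + like(1) + wave(1) = 9
Line 3: strange(1) + bright(1) + messenger(3) = 5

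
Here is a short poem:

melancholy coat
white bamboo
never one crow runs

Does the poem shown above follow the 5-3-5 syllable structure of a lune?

Line 1: "melancholy coat": 4+1 = 5 ✓
Line 2: "white bamboo": 1+2 = 3 ✓
Line 3: "never one crow runs": 2+1+1+1 = 5 ✓

Yes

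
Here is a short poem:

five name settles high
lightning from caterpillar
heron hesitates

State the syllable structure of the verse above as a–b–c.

5–7–5

Line 1: "five name settles high": 1+1+2+1 = 5
Line 2: "lightning from caterpillar": 2+1+4 = 7
Line 3: "heron hesitates": 2+3 = 5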